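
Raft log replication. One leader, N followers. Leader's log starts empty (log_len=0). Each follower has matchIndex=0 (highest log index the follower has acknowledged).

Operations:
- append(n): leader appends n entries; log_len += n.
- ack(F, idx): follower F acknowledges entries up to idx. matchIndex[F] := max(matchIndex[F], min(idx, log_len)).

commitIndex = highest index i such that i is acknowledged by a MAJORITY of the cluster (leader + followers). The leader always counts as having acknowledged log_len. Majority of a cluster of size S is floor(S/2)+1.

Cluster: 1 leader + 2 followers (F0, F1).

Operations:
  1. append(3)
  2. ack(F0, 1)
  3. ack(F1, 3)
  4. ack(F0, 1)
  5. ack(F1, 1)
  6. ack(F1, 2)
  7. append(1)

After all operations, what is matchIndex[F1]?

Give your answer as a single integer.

Op 1: append 3 -> log_len=3
Op 2: F0 acks idx 1 -> match: F0=1 F1=0; commitIndex=1
Op 3: F1 acks idx 3 -> match: F0=1 F1=3; commitIndex=3
Op 4: F0 acks idx 1 -> match: F0=1 F1=3; commitIndex=3
Op 5: F1 acks idx 1 -> match: F0=1 F1=3; commitIndex=3
Op 6: F1 acks idx 2 -> match: F0=1 F1=3; commitIndex=3
Op 7: append 1 -> log_len=4

Answer: 3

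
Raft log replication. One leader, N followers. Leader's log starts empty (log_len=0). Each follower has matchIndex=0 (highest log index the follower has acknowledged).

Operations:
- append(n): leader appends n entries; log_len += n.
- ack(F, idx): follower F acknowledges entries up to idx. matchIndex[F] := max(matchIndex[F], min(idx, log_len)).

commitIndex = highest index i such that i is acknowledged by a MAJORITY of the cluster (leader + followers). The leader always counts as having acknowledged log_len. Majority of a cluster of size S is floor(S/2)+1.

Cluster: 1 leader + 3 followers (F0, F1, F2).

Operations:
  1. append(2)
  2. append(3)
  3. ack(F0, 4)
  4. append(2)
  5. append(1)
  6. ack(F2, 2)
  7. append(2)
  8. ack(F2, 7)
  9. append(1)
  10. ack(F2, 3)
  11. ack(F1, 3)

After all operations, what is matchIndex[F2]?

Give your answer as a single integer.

Op 1: append 2 -> log_len=2
Op 2: append 3 -> log_len=5
Op 3: F0 acks idx 4 -> match: F0=4 F1=0 F2=0; commitIndex=0
Op 4: append 2 -> log_len=7
Op 5: append 1 -> log_len=8
Op 6: F2 acks idx 2 -> match: F0=4 F1=0 F2=2; commitIndex=2
Op 7: append 2 -> log_len=10
Op 8: F2 acks idx 7 -> match: F0=4 F1=0 F2=7; commitIndex=4
Op 9: append 1 -> log_len=11
Op 10: F2 acks idx 3 -> match: F0=4 F1=0 F2=7; commitIndex=4
Op 11: F1 acks idx 3 -> match: F0=4 F1=3 F2=7; commitIndex=4

Answer: 7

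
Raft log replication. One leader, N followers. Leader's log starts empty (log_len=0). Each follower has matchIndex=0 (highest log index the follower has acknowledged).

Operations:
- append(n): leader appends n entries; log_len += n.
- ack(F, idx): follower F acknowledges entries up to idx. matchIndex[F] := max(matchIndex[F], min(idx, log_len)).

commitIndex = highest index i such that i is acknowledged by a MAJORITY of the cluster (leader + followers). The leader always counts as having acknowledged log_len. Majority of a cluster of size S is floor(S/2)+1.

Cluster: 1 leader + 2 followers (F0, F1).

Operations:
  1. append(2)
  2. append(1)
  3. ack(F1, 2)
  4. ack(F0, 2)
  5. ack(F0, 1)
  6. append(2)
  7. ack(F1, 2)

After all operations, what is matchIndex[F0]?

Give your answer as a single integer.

Op 1: append 2 -> log_len=2
Op 2: append 1 -> log_len=3
Op 3: F1 acks idx 2 -> match: F0=0 F1=2; commitIndex=2
Op 4: F0 acks idx 2 -> match: F0=2 F1=2; commitIndex=2
Op 5: F0 acks idx 1 -> match: F0=2 F1=2; commitIndex=2
Op 6: append 2 -> log_len=5
Op 7: F1 acks idx 2 -> match: F0=2 F1=2; commitIndex=2

Answer: 2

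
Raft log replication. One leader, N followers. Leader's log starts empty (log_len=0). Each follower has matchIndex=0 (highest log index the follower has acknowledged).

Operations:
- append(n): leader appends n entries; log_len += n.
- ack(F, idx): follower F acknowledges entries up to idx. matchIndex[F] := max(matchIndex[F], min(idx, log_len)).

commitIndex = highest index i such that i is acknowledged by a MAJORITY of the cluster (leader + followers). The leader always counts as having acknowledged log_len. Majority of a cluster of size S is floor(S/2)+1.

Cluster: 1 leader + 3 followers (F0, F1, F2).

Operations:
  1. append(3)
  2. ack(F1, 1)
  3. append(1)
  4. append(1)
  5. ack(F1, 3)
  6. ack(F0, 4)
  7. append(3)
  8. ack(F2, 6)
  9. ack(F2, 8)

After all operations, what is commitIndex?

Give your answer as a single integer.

Answer: 4

Derivation:
Op 1: append 3 -> log_len=3
Op 2: F1 acks idx 1 -> match: F0=0 F1=1 F2=0; commitIndex=0
Op 3: append 1 -> log_len=4
Op 4: append 1 -> log_len=5
Op 5: F1 acks idx 3 -> match: F0=0 F1=3 F2=0; commitIndex=0
Op 6: F0 acks idx 4 -> match: F0=4 F1=3 F2=0; commitIndex=3
Op 7: append 3 -> log_len=8
Op 8: F2 acks idx 6 -> match: F0=4 F1=3 F2=6; commitIndex=4
Op 9: F2 acks idx 8 -> match: F0=4 F1=3 F2=8; commitIndex=4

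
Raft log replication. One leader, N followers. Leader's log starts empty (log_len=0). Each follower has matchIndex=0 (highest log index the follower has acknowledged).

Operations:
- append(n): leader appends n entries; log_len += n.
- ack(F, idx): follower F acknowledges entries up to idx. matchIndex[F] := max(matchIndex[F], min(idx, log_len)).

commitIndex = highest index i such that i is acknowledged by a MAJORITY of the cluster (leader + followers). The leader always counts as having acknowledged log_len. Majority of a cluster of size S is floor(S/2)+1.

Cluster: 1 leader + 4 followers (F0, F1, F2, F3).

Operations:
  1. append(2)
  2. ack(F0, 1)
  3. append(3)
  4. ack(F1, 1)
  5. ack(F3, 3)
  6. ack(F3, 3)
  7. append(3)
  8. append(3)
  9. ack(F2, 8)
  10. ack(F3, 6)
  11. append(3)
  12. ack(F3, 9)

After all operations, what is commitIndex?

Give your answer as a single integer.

Op 1: append 2 -> log_len=2
Op 2: F0 acks idx 1 -> match: F0=1 F1=0 F2=0 F3=0; commitIndex=0
Op 3: append 3 -> log_len=5
Op 4: F1 acks idx 1 -> match: F0=1 F1=1 F2=0 F3=0; commitIndex=1
Op 5: F3 acks idx 3 -> match: F0=1 F1=1 F2=0 F3=3; commitIndex=1
Op 6: F3 acks idx 3 -> match: F0=1 F1=1 F2=0 F3=3; commitIndex=1
Op 7: append 3 -> log_len=8
Op 8: append 3 -> log_len=11
Op 9: F2 acks idx 8 -> match: F0=1 F1=1 F2=8 F3=3; commitIndex=3
Op 10: F3 acks idx 6 -> match: F0=1 F1=1 F2=8 F3=6; commitIndex=6
Op 11: append 3 -> log_len=14
Op 12: F3 acks idx 9 -> match: F0=1 F1=1 F2=8 F3=9; commitIndex=8

Answer: 8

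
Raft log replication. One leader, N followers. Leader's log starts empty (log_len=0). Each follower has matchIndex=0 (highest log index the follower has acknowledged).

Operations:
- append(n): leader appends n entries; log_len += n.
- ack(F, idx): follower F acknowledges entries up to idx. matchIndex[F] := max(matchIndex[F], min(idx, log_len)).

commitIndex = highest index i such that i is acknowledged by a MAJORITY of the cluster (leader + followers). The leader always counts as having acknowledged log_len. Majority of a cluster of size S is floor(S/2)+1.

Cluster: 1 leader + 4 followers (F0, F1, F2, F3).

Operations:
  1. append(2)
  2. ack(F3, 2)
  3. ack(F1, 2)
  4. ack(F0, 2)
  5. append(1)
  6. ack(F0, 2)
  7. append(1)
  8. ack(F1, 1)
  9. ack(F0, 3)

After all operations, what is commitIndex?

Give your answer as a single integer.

Op 1: append 2 -> log_len=2
Op 2: F3 acks idx 2 -> match: F0=0 F1=0 F2=0 F3=2; commitIndex=0
Op 3: F1 acks idx 2 -> match: F0=0 F1=2 F2=0 F3=2; commitIndex=2
Op 4: F0 acks idx 2 -> match: F0=2 F1=2 F2=0 F3=2; commitIndex=2
Op 5: append 1 -> log_len=3
Op 6: F0 acks idx 2 -> match: F0=2 F1=2 F2=0 F3=2; commitIndex=2
Op 7: append 1 -> log_len=4
Op 8: F1 acks idx 1 -> match: F0=2 F1=2 F2=0 F3=2; commitIndex=2
Op 9: F0 acks idx 3 -> match: F0=3 F1=2 F2=0 F3=2; commitIndex=2

Answer: 2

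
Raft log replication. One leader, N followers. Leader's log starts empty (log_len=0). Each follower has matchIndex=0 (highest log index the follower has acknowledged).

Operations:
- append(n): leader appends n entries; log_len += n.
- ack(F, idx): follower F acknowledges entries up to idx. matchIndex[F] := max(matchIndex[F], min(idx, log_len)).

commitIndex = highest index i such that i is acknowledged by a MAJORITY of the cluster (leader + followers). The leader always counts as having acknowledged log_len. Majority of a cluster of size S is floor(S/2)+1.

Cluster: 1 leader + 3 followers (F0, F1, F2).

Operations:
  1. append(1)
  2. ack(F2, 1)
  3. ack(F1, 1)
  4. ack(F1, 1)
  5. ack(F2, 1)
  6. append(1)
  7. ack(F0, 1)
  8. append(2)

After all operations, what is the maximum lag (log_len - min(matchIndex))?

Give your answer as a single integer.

Answer: 3

Derivation:
Op 1: append 1 -> log_len=1
Op 2: F2 acks idx 1 -> match: F0=0 F1=0 F2=1; commitIndex=0
Op 3: F1 acks idx 1 -> match: F0=0 F1=1 F2=1; commitIndex=1
Op 4: F1 acks idx 1 -> match: F0=0 F1=1 F2=1; commitIndex=1
Op 5: F2 acks idx 1 -> match: F0=0 F1=1 F2=1; commitIndex=1
Op 6: append 1 -> log_len=2
Op 7: F0 acks idx 1 -> match: F0=1 F1=1 F2=1; commitIndex=1
Op 8: append 2 -> log_len=4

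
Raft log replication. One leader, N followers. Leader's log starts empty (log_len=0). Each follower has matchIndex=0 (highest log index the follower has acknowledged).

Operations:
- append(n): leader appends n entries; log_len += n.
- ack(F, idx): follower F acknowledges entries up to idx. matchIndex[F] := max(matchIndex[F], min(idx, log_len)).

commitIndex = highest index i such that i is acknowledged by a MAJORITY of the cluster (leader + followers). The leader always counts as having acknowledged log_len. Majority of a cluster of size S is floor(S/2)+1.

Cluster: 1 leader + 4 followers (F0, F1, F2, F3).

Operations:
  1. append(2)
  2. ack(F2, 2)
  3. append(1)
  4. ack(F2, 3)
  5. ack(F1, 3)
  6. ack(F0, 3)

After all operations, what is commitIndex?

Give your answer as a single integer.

Answer: 3

Derivation:
Op 1: append 2 -> log_len=2
Op 2: F2 acks idx 2 -> match: F0=0 F1=0 F2=2 F3=0; commitIndex=0
Op 3: append 1 -> log_len=3
Op 4: F2 acks idx 3 -> match: F0=0 F1=0 F2=3 F3=0; commitIndex=0
Op 5: F1 acks idx 3 -> match: F0=0 F1=3 F2=3 F3=0; commitIndex=3
Op 6: F0 acks idx 3 -> match: F0=3 F1=3 F2=3 F3=0; commitIndex=3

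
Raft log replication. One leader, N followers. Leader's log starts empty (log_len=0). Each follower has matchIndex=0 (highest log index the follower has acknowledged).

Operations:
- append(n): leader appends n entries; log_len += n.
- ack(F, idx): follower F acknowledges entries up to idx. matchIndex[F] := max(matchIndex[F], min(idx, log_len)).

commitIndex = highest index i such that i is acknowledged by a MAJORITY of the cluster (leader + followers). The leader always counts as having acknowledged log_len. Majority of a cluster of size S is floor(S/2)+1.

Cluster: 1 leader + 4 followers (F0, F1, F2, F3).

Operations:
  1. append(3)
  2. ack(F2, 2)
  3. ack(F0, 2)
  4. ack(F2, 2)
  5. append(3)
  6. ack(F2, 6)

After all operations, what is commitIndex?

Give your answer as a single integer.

Answer: 2

Derivation:
Op 1: append 3 -> log_len=3
Op 2: F2 acks idx 2 -> match: F0=0 F1=0 F2=2 F3=0; commitIndex=0
Op 3: F0 acks idx 2 -> match: F0=2 F1=0 F2=2 F3=0; commitIndex=2
Op 4: F2 acks idx 2 -> match: F0=2 F1=0 F2=2 F3=0; commitIndex=2
Op 5: append 3 -> log_len=6
Op 6: F2 acks idx 6 -> match: F0=2 F1=0 F2=6 F3=0; commitIndex=2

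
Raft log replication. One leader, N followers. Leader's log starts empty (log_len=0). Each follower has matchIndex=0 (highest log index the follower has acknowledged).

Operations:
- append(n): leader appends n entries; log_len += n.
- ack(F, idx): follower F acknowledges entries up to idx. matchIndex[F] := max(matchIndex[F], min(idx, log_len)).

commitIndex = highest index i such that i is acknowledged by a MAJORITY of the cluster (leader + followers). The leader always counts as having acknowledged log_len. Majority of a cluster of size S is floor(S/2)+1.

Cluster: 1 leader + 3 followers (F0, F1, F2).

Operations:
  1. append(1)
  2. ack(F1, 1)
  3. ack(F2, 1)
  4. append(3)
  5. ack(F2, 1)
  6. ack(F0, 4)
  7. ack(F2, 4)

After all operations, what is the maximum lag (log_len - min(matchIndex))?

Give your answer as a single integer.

Op 1: append 1 -> log_len=1
Op 2: F1 acks idx 1 -> match: F0=0 F1=1 F2=0; commitIndex=0
Op 3: F2 acks idx 1 -> match: F0=0 F1=1 F2=1; commitIndex=1
Op 4: append 3 -> log_len=4
Op 5: F2 acks idx 1 -> match: F0=0 F1=1 F2=1; commitIndex=1
Op 6: F0 acks idx 4 -> match: F0=4 F1=1 F2=1; commitIndex=1
Op 7: F2 acks idx 4 -> match: F0=4 F1=1 F2=4; commitIndex=4

Answer: 3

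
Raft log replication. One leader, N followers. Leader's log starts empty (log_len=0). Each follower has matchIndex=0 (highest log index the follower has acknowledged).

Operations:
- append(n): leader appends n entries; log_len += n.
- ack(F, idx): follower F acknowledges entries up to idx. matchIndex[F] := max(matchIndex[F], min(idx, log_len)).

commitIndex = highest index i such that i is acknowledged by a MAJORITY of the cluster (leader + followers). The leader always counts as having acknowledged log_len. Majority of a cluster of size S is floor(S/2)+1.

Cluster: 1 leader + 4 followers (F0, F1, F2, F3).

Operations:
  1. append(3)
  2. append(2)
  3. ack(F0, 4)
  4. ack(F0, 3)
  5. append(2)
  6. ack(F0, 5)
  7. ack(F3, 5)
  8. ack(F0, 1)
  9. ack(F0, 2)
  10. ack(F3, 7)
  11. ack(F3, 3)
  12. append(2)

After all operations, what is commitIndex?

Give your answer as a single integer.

Answer: 5

Derivation:
Op 1: append 3 -> log_len=3
Op 2: append 2 -> log_len=5
Op 3: F0 acks idx 4 -> match: F0=4 F1=0 F2=0 F3=0; commitIndex=0
Op 4: F0 acks idx 3 -> match: F0=4 F1=0 F2=0 F3=0; commitIndex=0
Op 5: append 2 -> log_len=7
Op 6: F0 acks idx 5 -> match: F0=5 F1=0 F2=0 F3=0; commitIndex=0
Op 7: F3 acks idx 5 -> match: F0=5 F1=0 F2=0 F3=5; commitIndex=5
Op 8: F0 acks idx 1 -> match: F0=5 F1=0 F2=0 F3=5; commitIndex=5
Op 9: F0 acks idx 2 -> match: F0=5 F1=0 F2=0 F3=5; commitIndex=5
Op 10: F3 acks idx 7 -> match: F0=5 F1=0 F2=0 F3=7; commitIndex=5
Op 11: F3 acks idx 3 -> match: F0=5 F1=0 F2=0 F3=7; commitIndex=5
Op 12: append 2 -> log_len=9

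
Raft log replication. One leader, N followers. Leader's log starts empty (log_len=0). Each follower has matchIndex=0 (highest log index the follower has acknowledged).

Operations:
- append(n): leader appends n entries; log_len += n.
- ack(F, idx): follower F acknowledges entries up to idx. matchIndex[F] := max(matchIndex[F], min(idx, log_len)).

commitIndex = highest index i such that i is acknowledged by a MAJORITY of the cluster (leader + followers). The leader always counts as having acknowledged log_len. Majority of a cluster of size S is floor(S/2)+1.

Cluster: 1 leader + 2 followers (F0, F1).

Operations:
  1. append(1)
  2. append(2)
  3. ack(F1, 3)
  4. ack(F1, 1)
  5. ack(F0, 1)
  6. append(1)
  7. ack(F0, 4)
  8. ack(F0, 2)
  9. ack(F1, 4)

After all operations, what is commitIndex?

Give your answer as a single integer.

Answer: 4

Derivation:
Op 1: append 1 -> log_len=1
Op 2: append 2 -> log_len=3
Op 3: F1 acks idx 3 -> match: F0=0 F1=3; commitIndex=3
Op 4: F1 acks idx 1 -> match: F0=0 F1=3; commitIndex=3
Op 5: F0 acks idx 1 -> match: F0=1 F1=3; commitIndex=3
Op 6: append 1 -> log_len=4
Op 7: F0 acks idx 4 -> match: F0=4 F1=3; commitIndex=4
Op 8: F0 acks idx 2 -> match: F0=4 F1=3; commitIndex=4
Op 9: F1 acks idx 4 -> match: F0=4 F1=4; commitIndex=4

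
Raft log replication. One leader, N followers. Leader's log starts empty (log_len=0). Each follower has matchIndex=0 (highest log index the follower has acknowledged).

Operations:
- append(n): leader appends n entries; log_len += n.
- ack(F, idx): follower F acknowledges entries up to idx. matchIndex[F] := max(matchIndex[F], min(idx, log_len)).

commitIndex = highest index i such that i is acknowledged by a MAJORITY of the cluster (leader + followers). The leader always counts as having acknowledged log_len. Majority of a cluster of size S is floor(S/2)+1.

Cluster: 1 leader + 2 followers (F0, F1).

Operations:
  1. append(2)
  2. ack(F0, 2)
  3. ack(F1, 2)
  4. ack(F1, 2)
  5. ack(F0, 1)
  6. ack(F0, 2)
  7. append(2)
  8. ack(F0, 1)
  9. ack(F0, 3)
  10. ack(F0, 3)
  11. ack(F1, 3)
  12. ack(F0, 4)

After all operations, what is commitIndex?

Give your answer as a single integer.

Op 1: append 2 -> log_len=2
Op 2: F0 acks idx 2 -> match: F0=2 F1=0; commitIndex=2
Op 3: F1 acks idx 2 -> match: F0=2 F1=2; commitIndex=2
Op 4: F1 acks idx 2 -> match: F0=2 F1=2; commitIndex=2
Op 5: F0 acks idx 1 -> match: F0=2 F1=2; commitIndex=2
Op 6: F0 acks idx 2 -> match: F0=2 F1=2; commitIndex=2
Op 7: append 2 -> log_len=4
Op 8: F0 acks idx 1 -> match: F0=2 F1=2; commitIndex=2
Op 9: F0 acks idx 3 -> match: F0=3 F1=2; commitIndex=3
Op 10: F0 acks idx 3 -> match: F0=3 F1=2; commitIndex=3
Op 11: F1 acks idx 3 -> match: F0=3 F1=3; commitIndex=3
Op 12: F0 acks idx 4 -> match: F0=4 F1=3; commitIndex=4

Answer: 4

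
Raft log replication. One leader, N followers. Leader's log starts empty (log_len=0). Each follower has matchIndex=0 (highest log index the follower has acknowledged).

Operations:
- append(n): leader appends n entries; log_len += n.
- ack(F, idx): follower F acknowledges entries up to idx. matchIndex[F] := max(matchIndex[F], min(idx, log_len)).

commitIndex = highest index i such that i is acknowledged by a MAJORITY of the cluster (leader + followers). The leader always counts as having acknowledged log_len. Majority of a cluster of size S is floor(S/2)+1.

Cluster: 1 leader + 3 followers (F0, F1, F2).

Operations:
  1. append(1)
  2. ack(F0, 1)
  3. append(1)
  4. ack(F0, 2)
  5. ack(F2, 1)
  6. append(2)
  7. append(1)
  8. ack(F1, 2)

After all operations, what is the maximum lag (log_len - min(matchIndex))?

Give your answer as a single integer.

Answer: 4

Derivation:
Op 1: append 1 -> log_len=1
Op 2: F0 acks idx 1 -> match: F0=1 F1=0 F2=0; commitIndex=0
Op 3: append 1 -> log_len=2
Op 4: F0 acks idx 2 -> match: F0=2 F1=0 F2=0; commitIndex=0
Op 5: F2 acks idx 1 -> match: F0=2 F1=0 F2=1; commitIndex=1
Op 6: append 2 -> log_len=4
Op 7: append 1 -> log_len=5
Op 8: F1 acks idx 2 -> match: F0=2 F1=2 F2=1; commitIndex=2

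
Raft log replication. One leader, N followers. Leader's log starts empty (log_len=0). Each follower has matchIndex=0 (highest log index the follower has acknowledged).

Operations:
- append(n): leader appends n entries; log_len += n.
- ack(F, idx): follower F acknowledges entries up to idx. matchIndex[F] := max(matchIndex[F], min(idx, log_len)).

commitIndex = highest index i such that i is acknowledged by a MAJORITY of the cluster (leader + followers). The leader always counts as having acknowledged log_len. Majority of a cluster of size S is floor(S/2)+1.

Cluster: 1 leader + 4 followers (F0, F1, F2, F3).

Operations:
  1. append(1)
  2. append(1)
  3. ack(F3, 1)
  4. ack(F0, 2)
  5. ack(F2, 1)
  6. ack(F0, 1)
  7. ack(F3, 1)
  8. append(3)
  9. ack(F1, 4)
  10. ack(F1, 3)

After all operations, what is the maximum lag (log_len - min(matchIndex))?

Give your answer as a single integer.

Op 1: append 1 -> log_len=1
Op 2: append 1 -> log_len=2
Op 3: F3 acks idx 1 -> match: F0=0 F1=0 F2=0 F3=1; commitIndex=0
Op 4: F0 acks idx 2 -> match: F0=2 F1=0 F2=0 F3=1; commitIndex=1
Op 5: F2 acks idx 1 -> match: F0=2 F1=0 F2=1 F3=1; commitIndex=1
Op 6: F0 acks idx 1 -> match: F0=2 F1=0 F2=1 F3=1; commitIndex=1
Op 7: F3 acks idx 1 -> match: F0=2 F1=0 F2=1 F3=1; commitIndex=1
Op 8: append 3 -> log_len=5
Op 9: F1 acks idx 4 -> match: F0=2 F1=4 F2=1 F3=1; commitIndex=2
Op 10: F1 acks idx 3 -> match: F0=2 F1=4 F2=1 F3=1; commitIndex=2

Answer: 4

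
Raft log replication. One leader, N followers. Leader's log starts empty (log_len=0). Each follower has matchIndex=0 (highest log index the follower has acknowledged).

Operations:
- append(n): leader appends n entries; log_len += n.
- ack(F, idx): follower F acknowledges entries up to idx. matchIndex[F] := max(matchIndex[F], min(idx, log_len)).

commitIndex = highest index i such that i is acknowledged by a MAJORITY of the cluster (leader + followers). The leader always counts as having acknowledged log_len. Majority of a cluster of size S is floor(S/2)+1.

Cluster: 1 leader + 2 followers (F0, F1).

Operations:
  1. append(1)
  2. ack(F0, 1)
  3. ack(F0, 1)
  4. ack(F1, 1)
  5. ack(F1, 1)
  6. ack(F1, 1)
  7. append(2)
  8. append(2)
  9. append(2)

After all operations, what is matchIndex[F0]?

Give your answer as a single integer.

Op 1: append 1 -> log_len=1
Op 2: F0 acks idx 1 -> match: F0=1 F1=0; commitIndex=1
Op 3: F0 acks idx 1 -> match: F0=1 F1=0; commitIndex=1
Op 4: F1 acks idx 1 -> match: F0=1 F1=1; commitIndex=1
Op 5: F1 acks idx 1 -> match: F0=1 F1=1; commitIndex=1
Op 6: F1 acks idx 1 -> match: F0=1 F1=1; commitIndex=1
Op 7: append 2 -> log_len=3
Op 8: append 2 -> log_len=5
Op 9: append 2 -> log_len=7

Answer: 1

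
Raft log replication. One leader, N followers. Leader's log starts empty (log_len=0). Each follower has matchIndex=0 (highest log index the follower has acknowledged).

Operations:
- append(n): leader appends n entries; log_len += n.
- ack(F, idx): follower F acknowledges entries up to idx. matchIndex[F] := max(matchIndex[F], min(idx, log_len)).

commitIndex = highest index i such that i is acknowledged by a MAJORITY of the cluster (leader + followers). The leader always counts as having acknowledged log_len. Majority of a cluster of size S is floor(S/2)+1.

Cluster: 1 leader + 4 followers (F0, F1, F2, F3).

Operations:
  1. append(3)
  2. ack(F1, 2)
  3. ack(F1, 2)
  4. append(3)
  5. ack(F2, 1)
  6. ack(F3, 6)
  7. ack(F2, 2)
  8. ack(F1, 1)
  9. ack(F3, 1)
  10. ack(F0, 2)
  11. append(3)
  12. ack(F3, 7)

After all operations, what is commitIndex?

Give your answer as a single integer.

Answer: 2

Derivation:
Op 1: append 3 -> log_len=3
Op 2: F1 acks idx 2 -> match: F0=0 F1=2 F2=0 F3=0; commitIndex=0
Op 3: F1 acks idx 2 -> match: F0=0 F1=2 F2=0 F3=0; commitIndex=0
Op 4: append 3 -> log_len=6
Op 5: F2 acks idx 1 -> match: F0=0 F1=2 F2=1 F3=0; commitIndex=1
Op 6: F3 acks idx 6 -> match: F0=0 F1=2 F2=1 F3=6; commitIndex=2
Op 7: F2 acks idx 2 -> match: F0=0 F1=2 F2=2 F3=6; commitIndex=2
Op 8: F1 acks idx 1 -> match: F0=0 F1=2 F2=2 F3=6; commitIndex=2
Op 9: F3 acks idx 1 -> match: F0=0 F1=2 F2=2 F3=6; commitIndex=2
Op 10: F0 acks idx 2 -> match: F0=2 F1=2 F2=2 F3=6; commitIndex=2
Op 11: append 3 -> log_len=9
Op 12: F3 acks idx 7 -> match: F0=2 F1=2 F2=2 F3=7; commitIndex=2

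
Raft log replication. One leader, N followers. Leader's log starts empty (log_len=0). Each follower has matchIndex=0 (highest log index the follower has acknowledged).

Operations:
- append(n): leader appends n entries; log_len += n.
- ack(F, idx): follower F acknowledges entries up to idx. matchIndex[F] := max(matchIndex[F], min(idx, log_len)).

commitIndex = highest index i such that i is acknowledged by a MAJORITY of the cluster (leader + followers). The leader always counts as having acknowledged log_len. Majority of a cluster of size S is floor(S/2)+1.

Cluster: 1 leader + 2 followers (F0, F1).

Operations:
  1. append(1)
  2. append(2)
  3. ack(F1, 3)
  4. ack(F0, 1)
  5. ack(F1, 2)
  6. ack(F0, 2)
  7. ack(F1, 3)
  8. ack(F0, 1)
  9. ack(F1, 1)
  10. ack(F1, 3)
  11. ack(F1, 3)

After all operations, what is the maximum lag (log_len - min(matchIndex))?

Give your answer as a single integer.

Answer: 1

Derivation:
Op 1: append 1 -> log_len=1
Op 2: append 2 -> log_len=3
Op 3: F1 acks idx 3 -> match: F0=0 F1=3; commitIndex=3
Op 4: F0 acks idx 1 -> match: F0=1 F1=3; commitIndex=3
Op 5: F1 acks idx 2 -> match: F0=1 F1=3; commitIndex=3
Op 6: F0 acks idx 2 -> match: F0=2 F1=3; commitIndex=3
Op 7: F1 acks idx 3 -> match: F0=2 F1=3; commitIndex=3
Op 8: F0 acks idx 1 -> match: F0=2 F1=3; commitIndex=3
Op 9: F1 acks idx 1 -> match: F0=2 F1=3; commitIndex=3
Op 10: F1 acks idx 3 -> match: F0=2 F1=3; commitIndex=3
Op 11: F1 acks idx 3 -> match: F0=2 F1=3; commitIndex=3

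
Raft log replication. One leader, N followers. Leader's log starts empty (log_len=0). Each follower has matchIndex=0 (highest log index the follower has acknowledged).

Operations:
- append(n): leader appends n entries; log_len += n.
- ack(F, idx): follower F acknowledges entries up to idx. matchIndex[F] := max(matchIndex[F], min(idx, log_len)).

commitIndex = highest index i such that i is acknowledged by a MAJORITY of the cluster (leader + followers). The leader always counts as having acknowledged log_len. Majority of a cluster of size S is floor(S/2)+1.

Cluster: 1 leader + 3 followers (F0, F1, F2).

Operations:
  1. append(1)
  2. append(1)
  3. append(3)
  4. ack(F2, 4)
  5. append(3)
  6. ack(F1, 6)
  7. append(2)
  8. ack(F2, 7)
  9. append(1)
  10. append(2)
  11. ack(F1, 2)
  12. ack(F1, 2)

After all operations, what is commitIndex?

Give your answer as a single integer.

Op 1: append 1 -> log_len=1
Op 2: append 1 -> log_len=2
Op 3: append 3 -> log_len=5
Op 4: F2 acks idx 4 -> match: F0=0 F1=0 F2=4; commitIndex=0
Op 5: append 3 -> log_len=8
Op 6: F1 acks idx 6 -> match: F0=0 F1=6 F2=4; commitIndex=4
Op 7: append 2 -> log_len=10
Op 8: F2 acks idx 7 -> match: F0=0 F1=6 F2=7; commitIndex=6
Op 9: append 1 -> log_len=11
Op 10: append 2 -> log_len=13
Op 11: F1 acks idx 2 -> match: F0=0 F1=6 F2=7; commitIndex=6
Op 12: F1 acks idx 2 -> match: F0=0 F1=6 F2=7; commitIndex=6

Answer: 6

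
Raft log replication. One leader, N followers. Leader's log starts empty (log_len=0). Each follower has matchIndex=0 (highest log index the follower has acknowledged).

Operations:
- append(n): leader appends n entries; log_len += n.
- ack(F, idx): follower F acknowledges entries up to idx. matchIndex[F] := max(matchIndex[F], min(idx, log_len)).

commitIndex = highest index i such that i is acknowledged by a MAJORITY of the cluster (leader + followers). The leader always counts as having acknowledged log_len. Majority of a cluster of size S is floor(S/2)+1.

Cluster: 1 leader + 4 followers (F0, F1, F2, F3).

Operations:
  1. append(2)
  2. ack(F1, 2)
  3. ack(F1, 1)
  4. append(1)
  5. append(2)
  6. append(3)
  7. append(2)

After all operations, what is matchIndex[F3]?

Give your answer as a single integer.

Answer: 0

Derivation:
Op 1: append 2 -> log_len=2
Op 2: F1 acks idx 2 -> match: F0=0 F1=2 F2=0 F3=0; commitIndex=0
Op 3: F1 acks idx 1 -> match: F0=0 F1=2 F2=0 F3=0; commitIndex=0
Op 4: append 1 -> log_len=3
Op 5: append 2 -> log_len=5
Op 6: append 3 -> log_len=8
Op 7: append 2 -> log_len=10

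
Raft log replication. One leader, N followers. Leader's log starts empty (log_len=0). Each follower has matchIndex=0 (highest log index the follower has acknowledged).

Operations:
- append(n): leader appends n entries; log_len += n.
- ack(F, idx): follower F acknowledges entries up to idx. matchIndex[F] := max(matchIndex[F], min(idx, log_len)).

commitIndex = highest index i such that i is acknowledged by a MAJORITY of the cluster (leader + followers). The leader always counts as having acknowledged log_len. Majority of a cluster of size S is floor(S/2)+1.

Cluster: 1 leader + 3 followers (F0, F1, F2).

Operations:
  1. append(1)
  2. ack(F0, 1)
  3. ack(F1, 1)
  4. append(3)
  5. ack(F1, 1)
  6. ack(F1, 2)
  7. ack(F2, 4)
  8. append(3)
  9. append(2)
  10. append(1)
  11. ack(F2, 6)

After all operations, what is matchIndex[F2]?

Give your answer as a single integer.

Answer: 6

Derivation:
Op 1: append 1 -> log_len=1
Op 2: F0 acks idx 1 -> match: F0=1 F1=0 F2=0; commitIndex=0
Op 3: F1 acks idx 1 -> match: F0=1 F1=1 F2=0; commitIndex=1
Op 4: append 3 -> log_len=4
Op 5: F1 acks idx 1 -> match: F0=1 F1=1 F2=0; commitIndex=1
Op 6: F1 acks idx 2 -> match: F0=1 F1=2 F2=0; commitIndex=1
Op 7: F2 acks idx 4 -> match: F0=1 F1=2 F2=4; commitIndex=2
Op 8: append 3 -> log_len=7
Op 9: append 2 -> log_len=9
Op 10: append 1 -> log_len=10
Op 11: F2 acks idx 6 -> match: F0=1 F1=2 F2=6; commitIndex=2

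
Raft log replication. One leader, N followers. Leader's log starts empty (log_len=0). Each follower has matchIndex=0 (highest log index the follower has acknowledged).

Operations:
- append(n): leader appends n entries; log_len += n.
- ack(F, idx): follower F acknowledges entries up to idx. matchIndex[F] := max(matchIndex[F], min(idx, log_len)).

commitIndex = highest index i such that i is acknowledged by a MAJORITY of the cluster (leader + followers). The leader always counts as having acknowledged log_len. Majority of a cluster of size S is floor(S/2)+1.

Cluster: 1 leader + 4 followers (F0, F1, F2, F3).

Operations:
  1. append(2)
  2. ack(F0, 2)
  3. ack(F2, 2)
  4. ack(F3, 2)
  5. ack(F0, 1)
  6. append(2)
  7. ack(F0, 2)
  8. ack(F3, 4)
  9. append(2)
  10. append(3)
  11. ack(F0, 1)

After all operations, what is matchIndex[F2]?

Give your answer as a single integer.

Op 1: append 2 -> log_len=2
Op 2: F0 acks idx 2 -> match: F0=2 F1=0 F2=0 F3=0; commitIndex=0
Op 3: F2 acks idx 2 -> match: F0=2 F1=0 F2=2 F3=0; commitIndex=2
Op 4: F3 acks idx 2 -> match: F0=2 F1=0 F2=2 F3=2; commitIndex=2
Op 5: F0 acks idx 1 -> match: F0=2 F1=0 F2=2 F3=2; commitIndex=2
Op 6: append 2 -> log_len=4
Op 7: F0 acks idx 2 -> match: F0=2 F1=0 F2=2 F3=2; commitIndex=2
Op 8: F3 acks idx 4 -> match: F0=2 F1=0 F2=2 F3=4; commitIndex=2
Op 9: append 2 -> log_len=6
Op 10: append 3 -> log_len=9
Op 11: F0 acks idx 1 -> match: F0=2 F1=0 F2=2 F3=4; commitIndex=2

Answer: 2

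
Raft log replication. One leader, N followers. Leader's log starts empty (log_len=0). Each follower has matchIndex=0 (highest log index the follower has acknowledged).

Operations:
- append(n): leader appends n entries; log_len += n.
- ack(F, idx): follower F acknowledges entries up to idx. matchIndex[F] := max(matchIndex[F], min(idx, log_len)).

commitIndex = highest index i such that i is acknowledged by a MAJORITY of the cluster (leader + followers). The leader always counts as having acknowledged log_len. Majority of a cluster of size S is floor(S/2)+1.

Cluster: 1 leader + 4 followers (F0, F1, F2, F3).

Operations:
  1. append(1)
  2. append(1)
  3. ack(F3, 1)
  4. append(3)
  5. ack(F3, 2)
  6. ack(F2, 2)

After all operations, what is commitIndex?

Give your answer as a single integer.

Answer: 2

Derivation:
Op 1: append 1 -> log_len=1
Op 2: append 1 -> log_len=2
Op 3: F3 acks idx 1 -> match: F0=0 F1=0 F2=0 F3=1; commitIndex=0
Op 4: append 3 -> log_len=5
Op 5: F3 acks idx 2 -> match: F0=0 F1=0 F2=0 F3=2; commitIndex=0
Op 6: F2 acks idx 2 -> match: F0=0 F1=0 F2=2 F3=2; commitIndex=2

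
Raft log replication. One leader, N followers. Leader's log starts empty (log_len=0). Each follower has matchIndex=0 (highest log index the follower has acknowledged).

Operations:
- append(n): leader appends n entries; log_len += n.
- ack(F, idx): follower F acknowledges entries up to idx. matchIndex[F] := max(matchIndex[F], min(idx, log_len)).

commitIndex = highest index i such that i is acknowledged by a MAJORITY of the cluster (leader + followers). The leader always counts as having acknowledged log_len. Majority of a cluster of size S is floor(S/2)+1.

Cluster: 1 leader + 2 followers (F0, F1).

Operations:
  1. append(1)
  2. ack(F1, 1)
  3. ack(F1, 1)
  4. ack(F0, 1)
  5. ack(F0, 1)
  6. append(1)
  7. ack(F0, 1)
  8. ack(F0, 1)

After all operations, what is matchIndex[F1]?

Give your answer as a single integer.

Answer: 1

Derivation:
Op 1: append 1 -> log_len=1
Op 2: F1 acks idx 1 -> match: F0=0 F1=1; commitIndex=1
Op 3: F1 acks idx 1 -> match: F0=0 F1=1; commitIndex=1
Op 4: F0 acks idx 1 -> match: F0=1 F1=1; commitIndex=1
Op 5: F0 acks idx 1 -> match: F0=1 F1=1; commitIndex=1
Op 6: append 1 -> log_len=2
Op 7: F0 acks idx 1 -> match: F0=1 F1=1; commitIndex=1
Op 8: F0 acks idx 1 -> match: F0=1 F1=1; commitIndex=1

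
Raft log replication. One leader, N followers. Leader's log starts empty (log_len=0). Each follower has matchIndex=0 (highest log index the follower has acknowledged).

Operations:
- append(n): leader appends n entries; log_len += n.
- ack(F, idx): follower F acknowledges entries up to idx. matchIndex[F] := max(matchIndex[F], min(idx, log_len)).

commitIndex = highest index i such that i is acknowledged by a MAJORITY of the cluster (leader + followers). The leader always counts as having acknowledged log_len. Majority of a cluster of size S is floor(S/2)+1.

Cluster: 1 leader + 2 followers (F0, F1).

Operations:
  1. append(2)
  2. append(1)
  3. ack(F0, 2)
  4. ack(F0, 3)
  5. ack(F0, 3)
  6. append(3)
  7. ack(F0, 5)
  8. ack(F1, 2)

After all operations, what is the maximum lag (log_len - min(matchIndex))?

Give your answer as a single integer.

Answer: 4

Derivation:
Op 1: append 2 -> log_len=2
Op 2: append 1 -> log_len=3
Op 3: F0 acks idx 2 -> match: F0=2 F1=0; commitIndex=2
Op 4: F0 acks idx 3 -> match: F0=3 F1=0; commitIndex=3
Op 5: F0 acks idx 3 -> match: F0=3 F1=0; commitIndex=3
Op 6: append 3 -> log_len=6
Op 7: F0 acks idx 5 -> match: F0=5 F1=0; commitIndex=5
Op 8: F1 acks idx 2 -> match: F0=5 F1=2; commitIndex=5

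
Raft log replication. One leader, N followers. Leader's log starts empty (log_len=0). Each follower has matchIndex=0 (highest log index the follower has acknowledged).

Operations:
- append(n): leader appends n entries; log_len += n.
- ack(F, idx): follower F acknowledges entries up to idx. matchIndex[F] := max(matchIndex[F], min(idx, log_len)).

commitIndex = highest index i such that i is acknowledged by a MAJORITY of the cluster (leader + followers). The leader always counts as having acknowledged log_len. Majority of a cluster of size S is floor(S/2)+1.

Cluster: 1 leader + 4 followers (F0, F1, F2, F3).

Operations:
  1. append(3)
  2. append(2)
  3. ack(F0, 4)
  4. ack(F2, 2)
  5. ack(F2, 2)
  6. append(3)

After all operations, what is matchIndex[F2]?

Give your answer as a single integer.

Answer: 2

Derivation:
Op 1: append 3 -> log_len=3
Op 2: append 2 -> log_len=5
Op 3: F0 acks idx 4 -> match: F0=4 F1=0 F2=0 F3=0; commitIndex=0
Op 4: F2 acks idx 2 -> match: F0=4 F1=0 F2=2 F3=0; commitIndex=2
Op 5: F2 acks idx 2 -> match: F0=4 F1=0 F2=2 F3=0; commitIndex=2
Op 6: append 3 -> log_len=8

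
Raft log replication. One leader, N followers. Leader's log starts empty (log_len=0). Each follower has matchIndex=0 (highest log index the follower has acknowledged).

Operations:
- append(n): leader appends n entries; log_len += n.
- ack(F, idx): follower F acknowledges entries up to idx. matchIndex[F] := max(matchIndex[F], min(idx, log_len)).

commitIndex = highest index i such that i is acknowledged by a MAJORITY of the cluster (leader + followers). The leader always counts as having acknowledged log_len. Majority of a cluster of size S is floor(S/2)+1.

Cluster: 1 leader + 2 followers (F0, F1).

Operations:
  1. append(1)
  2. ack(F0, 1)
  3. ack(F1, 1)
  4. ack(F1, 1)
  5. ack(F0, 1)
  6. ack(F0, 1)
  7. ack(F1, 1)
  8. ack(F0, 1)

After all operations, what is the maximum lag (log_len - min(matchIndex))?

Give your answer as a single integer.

Op 1: append 1 -> log_len=1
Op 2: F0 acks idx 1 -> match: F0=1 F1=0; commitIndex=1
Op 3: F1 acks idx 1 -> match: F0=1 F1=1; commitIndex=1
Op 4: F1 acks idx 1 -> match: F0=1 F1=1; commitIndex=1
Op 5: F0 acks idx 1 -> match: F0=1 F1=1; commitIndex=1
Op 6: F0 acks idx 1 -> match: F0=1 F1=1; commitIndex=1
Op 7: F1 acks idx 1 -> match: F0=1 F1=1; commitIndex=1
Op 8: F0 acks idx 1 -> match: F0=1 F1=1; commitIndex=1

Answer: 0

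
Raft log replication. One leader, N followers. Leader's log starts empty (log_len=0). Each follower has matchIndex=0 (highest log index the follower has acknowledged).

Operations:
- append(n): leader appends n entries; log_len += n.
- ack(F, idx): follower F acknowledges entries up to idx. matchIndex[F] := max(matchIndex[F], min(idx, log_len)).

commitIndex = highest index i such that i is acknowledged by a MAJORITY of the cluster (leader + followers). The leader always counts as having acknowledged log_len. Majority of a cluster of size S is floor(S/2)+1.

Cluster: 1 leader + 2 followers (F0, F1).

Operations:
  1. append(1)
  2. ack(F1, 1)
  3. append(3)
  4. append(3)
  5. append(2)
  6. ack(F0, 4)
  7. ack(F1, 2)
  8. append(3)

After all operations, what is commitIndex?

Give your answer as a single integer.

Answer: 4

Derivation:
Op 1: append 1 -> log_len=1
Op 2: F1 acks idx 1 -> match: F0=0 F1=1; commitIndex=1
Op 3: append 3 -> log_len=4
Op 4: append 3 -> log_len=7
Op 5: append 2 -> log_len=9
Op 6: F0 acks idx 4 -> match: F0=4 F1=1; commitIndex=4
Op 7: F1 acks idx 2 -> match: F0=4 F1=2; commitIndex=4
Op 8: append 3 -> log_len=12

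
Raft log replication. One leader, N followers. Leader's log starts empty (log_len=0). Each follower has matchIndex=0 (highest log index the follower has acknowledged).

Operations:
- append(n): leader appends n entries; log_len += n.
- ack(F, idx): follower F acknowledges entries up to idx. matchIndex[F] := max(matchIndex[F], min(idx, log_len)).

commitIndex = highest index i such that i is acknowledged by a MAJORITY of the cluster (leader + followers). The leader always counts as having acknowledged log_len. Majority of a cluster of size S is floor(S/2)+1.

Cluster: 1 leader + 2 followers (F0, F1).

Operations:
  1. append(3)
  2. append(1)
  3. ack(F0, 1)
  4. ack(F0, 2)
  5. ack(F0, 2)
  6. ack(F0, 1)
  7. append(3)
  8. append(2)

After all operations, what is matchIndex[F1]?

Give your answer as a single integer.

Answer: 0

Derivation:
Op 1: append 3 -> log_len=3
Op 2: append 1 -> log_len=4
Op 3: F0 acks idx 1 -> match: F0=1 F1=0; commitIndex=1
Op 4: F0 acks idx 2 -> match: F0=2 F1=0; commitIndex=2
Op 5: F0 acks idx 2 -> match: F0=2 F1=0; commitIndex=2
Op 6: F0 acks idx 1 -> match: F0=2 F1=0; commitIndex=2
Op 7: append 3 -> log_len=7
Op 8: append 2 -> log_len=9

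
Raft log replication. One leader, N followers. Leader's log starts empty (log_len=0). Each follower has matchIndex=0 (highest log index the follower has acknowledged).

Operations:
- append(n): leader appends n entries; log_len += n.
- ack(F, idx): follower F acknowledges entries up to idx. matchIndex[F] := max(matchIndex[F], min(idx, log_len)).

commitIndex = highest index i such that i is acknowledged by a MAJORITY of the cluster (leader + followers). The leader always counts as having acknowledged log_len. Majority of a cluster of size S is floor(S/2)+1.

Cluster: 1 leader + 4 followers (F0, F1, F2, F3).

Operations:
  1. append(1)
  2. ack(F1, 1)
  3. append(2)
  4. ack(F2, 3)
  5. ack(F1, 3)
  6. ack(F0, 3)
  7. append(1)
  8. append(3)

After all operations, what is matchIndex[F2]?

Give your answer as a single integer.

Answer: 3

Derivation:
Op 1: append 1 -> log_len=1
Op 2: F1 acks idx 1 -> match: F0=0 F1=1 F2=0 F3=0; commitIndex=0
Op 3: append 2 -> log_len=3
Op 4: F2 acks idx 3 -> match: F0=0 F1=1 F2=3 F3=0; commitIndex=1
Op 5: F1 acks idx 3 -> match: F0=0 F1=3 F2=3 F3=0; commitIndex=3
Op 6: F0 acks idx 3 -> match: F0=3 F1=3 F2=3 F3=0; commitIndex=3
Op 7: append 1 -> log_len=4
Op 8: append 3 -> log_len=7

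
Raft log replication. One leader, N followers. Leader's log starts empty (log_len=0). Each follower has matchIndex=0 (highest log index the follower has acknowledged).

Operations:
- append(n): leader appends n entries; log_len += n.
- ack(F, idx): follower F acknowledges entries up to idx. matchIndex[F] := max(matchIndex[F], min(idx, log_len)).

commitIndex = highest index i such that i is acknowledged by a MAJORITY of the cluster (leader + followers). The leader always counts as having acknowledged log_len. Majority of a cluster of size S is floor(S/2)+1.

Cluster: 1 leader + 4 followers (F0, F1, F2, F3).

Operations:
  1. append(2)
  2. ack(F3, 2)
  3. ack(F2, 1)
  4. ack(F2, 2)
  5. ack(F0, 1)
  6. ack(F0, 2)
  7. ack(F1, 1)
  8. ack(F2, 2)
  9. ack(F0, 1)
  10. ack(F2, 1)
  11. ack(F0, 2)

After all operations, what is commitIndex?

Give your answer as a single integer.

Answer: 2

Derivation:
Op 1: append 2 -> log_len=2
Op 2: F3 acks idx 2 -> match: F0=0 F1=0 F2=0 F3=2; commitIndex=0
Op 3: F2 acks idx 1 -> match: F0=0 F1=0 F2=1 F3=2; commitIndex=1
Op 4: F2 acks idx 2 -> match: F0=0 F1=0 F2=2 F3=2; commitIndex=2
Op 5: F0 acks idx 1 -> match: F0=1 F1=0 F2=2 F3=2; commitIndex=2
Op 6: F0 acks idx 2 -> match: F0=2 F1=0 F2=2 F3=2; commitIndex=2
Op 7: F1 acks idx 1 -> match: F0=2 F1=1 F2=2 F3=2; commitIndex=2
Op 8: F2 acks idx 2 -> match: F0=2 F1=1 F2=2 F3=2; commitIndex=2
Op 9: F0 acks idx 1 -> match: F0=2 F1=1 F2=2 F3=2; commitIndex=2
Op 10: F2 acks idx 1 -> match: F0=2 F1=1 F2=2 F3=2; commitIndex=2
Op 11: F0 acks idx 2 -> match: F0=2 F1=1 F2=2 F3=2; commitIndex=2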